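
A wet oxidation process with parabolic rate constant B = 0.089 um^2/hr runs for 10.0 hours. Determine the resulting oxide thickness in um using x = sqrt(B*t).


Step 1: Compute B*t = 0.089 * 10.0 = 0.89
Step 2: x = sqrt(0.89)
x = 0.943 um


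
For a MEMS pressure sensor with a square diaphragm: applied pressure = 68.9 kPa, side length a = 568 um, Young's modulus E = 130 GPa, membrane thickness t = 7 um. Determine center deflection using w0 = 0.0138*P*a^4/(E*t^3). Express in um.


Step 1: Convert pressure to compatible units (E is in GPa, so P in GPa).
P = 68.9 kPa = 68.9e-6 GPa
Step 2: Compute numerator: 0.0138 * P * a^4.
a^4 = 568^4 = 104086245376
numerator = 0.0138 * 68.9e-6 * 104086245376 = 9.896728e+04
Step 3: Compute denominator: E * t^3 = 130 * 7^3 = 44590
Step 4: w0 = numerator / denominator = 9.896728e+04 / 44590 = 2.2195 um


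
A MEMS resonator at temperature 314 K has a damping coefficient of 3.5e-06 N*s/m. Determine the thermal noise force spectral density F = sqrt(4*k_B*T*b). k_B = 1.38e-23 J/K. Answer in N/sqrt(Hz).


Step 1: Compute 4 * k_B * T * b
= 4 * 1.38e-23 * 314 * 3.5e-06
= 6.0665e-26 N^2/Hz
Step 2: F_noise = sqrt(6.0665e-26)
F_noise = 2.46e-13 N/sqrt(Hz)


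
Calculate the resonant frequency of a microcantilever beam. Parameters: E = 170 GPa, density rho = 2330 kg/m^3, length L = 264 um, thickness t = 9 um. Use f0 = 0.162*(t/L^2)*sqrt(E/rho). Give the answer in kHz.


Step 1: Convert units to SI.
t_SI = 9e-6 m, L_SI = 264e-6 m
Step 2: Calculate sqrt(E/rho).
sqrt(170e9 / 2330) = 8541.74 m/s
Step 3: Compute f0.
f0 = 0.162 * 9e-6 / (264e-6)^2 * 8541.74 = 178688.3 Hz = 178.69 kHz


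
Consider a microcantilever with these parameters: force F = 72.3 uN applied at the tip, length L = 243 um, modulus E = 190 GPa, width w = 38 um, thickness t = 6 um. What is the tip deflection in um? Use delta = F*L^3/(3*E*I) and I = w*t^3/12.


Step 1: Calculate the second moment of area.
I = w * t^3 / 12 = 38 * 6^3 / 12 = 684.0 um^4
Step 2: Convert E to consistent units (1 GPa = 1000 uN/um^2).
E = 190 GPa = 190000 uN/um^2
Step 3: Calculate tip deflection.
delta = F * L^3 / (3 * E * I)
delta = 72.3 * 243^3 / (3 * 190000 * 684.0)
delta = 2.6609 um


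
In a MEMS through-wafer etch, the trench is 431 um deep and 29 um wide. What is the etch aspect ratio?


Step 1: AR = depth / width
Step 2: AR = 431 / 29
AR = 14.9


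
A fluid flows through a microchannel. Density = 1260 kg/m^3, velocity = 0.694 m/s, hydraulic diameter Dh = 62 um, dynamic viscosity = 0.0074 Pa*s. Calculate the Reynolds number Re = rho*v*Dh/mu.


Step 1: Convert Dh to meters: Dh = 62e-6 m
Step 2: Re = rho * v * Dh / mu
Re = 1260 * 0.694 * 62e-6 / 0.0074
Re = 7.326


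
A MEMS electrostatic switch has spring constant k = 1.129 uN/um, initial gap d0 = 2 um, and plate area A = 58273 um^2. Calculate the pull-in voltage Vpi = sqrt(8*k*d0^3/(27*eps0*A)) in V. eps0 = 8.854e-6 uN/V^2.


Step 1: Compute numerator: 8 * k * d0^3 = 8 * 1.129 * 2^3 = 72.256
Step 2: Compute denominator: 27 * eps0 * A = 27 * 8.854e-6 * 58273 = 13.930627
Step 3: Vpi = sqrt(72.256 / 13.930627)
Vpi = 2.28 V


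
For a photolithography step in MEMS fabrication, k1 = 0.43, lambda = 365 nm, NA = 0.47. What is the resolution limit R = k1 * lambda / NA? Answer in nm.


Step 1: Identify values: k1 = 0.43, lambda = 365 nm, NA = 0.47
Step 2: R = k1 * lambda / NA
R = 0.43 * 365 / 0.47
R = 333.9 nm


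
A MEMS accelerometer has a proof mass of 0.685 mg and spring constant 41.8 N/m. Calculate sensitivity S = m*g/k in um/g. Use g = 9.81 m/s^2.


Step 1: Convert mass: m = 0.685 mg = 6.85e-07 kg
Step 2: S = m * g / k = 6.85e-07 * 9.81 / 41.8
Step 3: S = 1.61e-07 m/g
Step 4: Convert to um/g: S = 0.161 um/g


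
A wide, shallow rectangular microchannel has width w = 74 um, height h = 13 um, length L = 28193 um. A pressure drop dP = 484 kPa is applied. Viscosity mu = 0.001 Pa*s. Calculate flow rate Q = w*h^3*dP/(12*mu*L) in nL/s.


Step 1: Convert all dimensions to SI (meters).
w = 74e-6 m, h = 13e-6 m, L = 28193e-6 m, dP = 484e3 Pa
Step 2: Q = w * h^3 * dP / (12 * mu * L)
Q = 74e-6 * (13e-6)^3 * 484e3 / (12 * 0.001 * 28193e-6) = 2.3258655e-10 m^3/s
Step 3: Convert Q from m^3/s to nL/s (1 m^3 = 1e12 nL, so multiply by 1e12).
Q = 232.587 nL/s


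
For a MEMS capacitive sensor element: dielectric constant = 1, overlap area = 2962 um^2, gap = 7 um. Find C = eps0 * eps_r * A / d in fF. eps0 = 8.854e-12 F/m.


Step 1: Convert area to m^2: A = 2962e-12 m^2
Step 2: Convert gap to m: d = 7e-6 m
Step 3: C = eps0 * eps_r * A / d
C = 8.854e-12 * 1 * 2962e-12 / 7e-6
Step 4: Convert to fF (multiply by 1e15).
C = 3.75 fF


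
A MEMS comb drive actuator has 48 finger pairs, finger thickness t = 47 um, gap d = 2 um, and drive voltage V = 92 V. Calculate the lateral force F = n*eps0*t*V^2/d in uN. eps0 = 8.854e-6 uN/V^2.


Step 1: Parameters: n=48, eps0=8.854e-6 uN/V^2, t=47 um, V=92 V, d=2 um
Step 2: V^2 = 8464
Step 3: F = 48 * 8.854e-6 * 47 * 8464 / 2
F = 84.533 uN


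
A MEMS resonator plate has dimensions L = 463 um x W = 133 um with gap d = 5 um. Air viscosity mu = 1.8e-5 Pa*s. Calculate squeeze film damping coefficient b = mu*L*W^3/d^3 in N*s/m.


Step 1: Convert to SI.
L = 463e-6 m, W = 133e-6 m, d = 5e-6 m
Step 2: W^3 = (133e-6)^3 = 2.35e-12 m^3
Step 3: d^3 = (5e-6)^3 = 1.25e-16 m^3
Step 4: b = 1.8e-5 * 463e-6 * 2.35e-12 / 1.25e-16
b = 1.57e-04 N*s/m


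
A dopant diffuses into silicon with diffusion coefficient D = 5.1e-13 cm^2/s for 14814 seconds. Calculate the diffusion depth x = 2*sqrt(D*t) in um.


Step 1: Compute D*t = 5.1e-13 * 14814 = 7.55514e-09 cm^2
Step 2: sqrt(D*t) = 8.69203e-05 cm
Step 3: x = 2 * 8.69203e-05 cm = 1.738406e-04 cm
Step 4: Convert to um (1 cm = 1e4 um): x = 1.738 um


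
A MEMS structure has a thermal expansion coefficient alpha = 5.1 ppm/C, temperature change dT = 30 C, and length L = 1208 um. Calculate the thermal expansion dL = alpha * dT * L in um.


Step 1: Convert CTE: alpha = 5.1 ppm/C = 5.1e-6 /C
Step 2: dL = 5.1e-6 * 30 * 1208
dL = 0.1848 um


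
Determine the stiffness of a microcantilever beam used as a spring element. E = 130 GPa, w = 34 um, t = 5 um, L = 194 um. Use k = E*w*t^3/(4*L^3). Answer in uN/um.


Step 1: Convert E to consistent units (1 GPa = 1000 uN/um^2).
E = 130 GPa = 130000 uN/um^2
Step 2: Compute t^3 = 5^3 = 125
Step 3: Compute L^3 = 194^3 = 7301384
Step 4: k = 130000 * 34 * 125 / (4 * 7301384)
k = 18.9176 uN/um


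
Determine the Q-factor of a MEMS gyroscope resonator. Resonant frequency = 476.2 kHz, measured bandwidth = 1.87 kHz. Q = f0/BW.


Step 1: Q = f0 / bandwidth
Step 2: Q = 476.2 / 1.87
Q = 254.7


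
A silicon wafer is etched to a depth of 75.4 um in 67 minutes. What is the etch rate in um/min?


Step 1: Etch rate = depth / time
Step 2: rate = 75.4 / 67
rate = 1.125 um/min


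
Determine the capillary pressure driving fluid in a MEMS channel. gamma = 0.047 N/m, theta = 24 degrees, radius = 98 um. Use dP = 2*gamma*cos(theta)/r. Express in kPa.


Step 1: cos(24 deg) = 0.9135
Step 2: Convert r to m: r = 98e-6 m
Step 3: dP = 2 * 0.047 * 0.9135 / 98e-6 = 876.2 Pa
Step 4: Convert Pa to kPa (divide by 1000).
dP = 0.88 kPa


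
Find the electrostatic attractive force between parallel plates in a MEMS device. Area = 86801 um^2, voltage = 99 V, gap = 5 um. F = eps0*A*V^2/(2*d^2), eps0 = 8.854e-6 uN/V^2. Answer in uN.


Step 1: Identify parameters.
eps0 = 8.854e-6 uN/V^2, A = 86801 um^2, V = 99 V, d = 5 um
Step 2: Compute V^2 = 99^2 = 9801
Step 3: Compute d^2 = 5^2 = 25
Step 4: F = 0.5 * 8.854e-6 * 86801 * 9801 / 25
F = 150.648 uN


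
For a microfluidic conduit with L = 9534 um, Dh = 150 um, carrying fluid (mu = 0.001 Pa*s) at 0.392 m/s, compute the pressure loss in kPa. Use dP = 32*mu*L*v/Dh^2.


Step 1: Convert to SI: L = 9534e-6 m, Dh = 150e-6 m
Step 2: dP = 32 * 0.001 * 9534e-6 * 0.392 / (150e-6)^2
Step 3: dP = 5315.31 Pa
Step 4: Convert to kPa: dP = 5.32 kPa


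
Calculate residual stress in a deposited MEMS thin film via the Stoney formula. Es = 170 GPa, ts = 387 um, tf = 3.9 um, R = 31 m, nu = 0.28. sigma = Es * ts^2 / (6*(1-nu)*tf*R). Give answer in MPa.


Step 1: Compute numerator: Es * ts^2 = 170 * 387^2 = 25460730 (GPa*um^2)
Step 2: Compute denominator (R in um): 6*(1-nu)*tf*R = 6*0.72*3.9*31e6 = 522288000.0 (um^2)
Step 3: sigma (GPa) = 25460730 / 522288000.0 = 4.8748e-02 GPa
Step 4: Convert to MPa (x1000): sigma = 48.7 MPa


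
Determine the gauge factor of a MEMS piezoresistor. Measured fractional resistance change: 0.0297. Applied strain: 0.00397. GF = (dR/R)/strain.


Step 1: Identify values.
dR/R = 0.0297, strain = 0.00397
Step 2: GF = (dR/R) / strain = 0.0297 / 0.00397
GF = 7.5


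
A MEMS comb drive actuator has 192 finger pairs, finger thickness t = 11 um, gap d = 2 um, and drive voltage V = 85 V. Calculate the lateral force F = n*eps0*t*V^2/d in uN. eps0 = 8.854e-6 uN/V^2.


Step 1: Parameters: n=192, eps0=8.854e-6 uN/V^2, t=11 um, V=85 V, d=2 um
Step 2: V^2 = 7225
Step 3: F = 192 * 8.854e-6 * 11 * 7225 / 2
F = 67.552 uN


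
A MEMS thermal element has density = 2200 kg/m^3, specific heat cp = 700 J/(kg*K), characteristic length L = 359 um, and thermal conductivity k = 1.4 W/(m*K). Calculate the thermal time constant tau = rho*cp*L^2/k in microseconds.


Step 1: Convert L to m: L = 359e-6 m
Step 2: L^2 = (359e-6)^2 = 1.28881e-07 m^2
Step 3: tau = 2200 * 700 * 1.28881e-07 / 1.4 = 1.417691e-01 s
Step 4: Convert to microseconds (multiply by 1e6).
tau = 141769.1 us


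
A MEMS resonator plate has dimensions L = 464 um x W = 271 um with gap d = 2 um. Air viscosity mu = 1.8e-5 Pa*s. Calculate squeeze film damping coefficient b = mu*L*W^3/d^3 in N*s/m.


Step 1: Convert to SI.
L = 464e-6 m, W = 271e-6 m, d = 2e-6 m
Step 2: W^3 = (271e-6)^3 = 1.99e-11 m^3
Step 3: d^3 = (2e-6)^3 = 8.00e-18 m^3
Step 4: b = 1.8e-5 * 464e-6 * 1.99e-11 / 8.00e-18
b = 2.08e-02 N*s/m


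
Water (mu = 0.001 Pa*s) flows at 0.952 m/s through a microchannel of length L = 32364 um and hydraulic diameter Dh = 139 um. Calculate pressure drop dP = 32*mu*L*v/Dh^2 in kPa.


Step 1: Convert to SI: L = 32364e-6 m, Dh = 139e-6 m
Step 2: dP = 32 * 0.001 * 32364e-6 * 0.952 / (139e-6)^2
Step 3: dP = 51029.29 Pa
Step 4: Convert to kPa: dP = 51.03 kPa


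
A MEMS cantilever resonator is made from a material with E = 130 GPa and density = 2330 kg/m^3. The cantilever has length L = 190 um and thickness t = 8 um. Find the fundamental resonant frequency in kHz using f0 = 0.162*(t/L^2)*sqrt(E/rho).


Step 1: Convert units to SI.
t_SI = 8e-6 m, L_SI = 190e-6 m
Step 2: Calculate sqrt(E/rho).
sqrt(130e9 / 2330) = 7469.54 m/s
Step 3: Compute f0.
f0 = 0.162 * 8e-6 / (190e-6)^2 * 7469.54 = 268158.6 Hz = 268.16 kHz


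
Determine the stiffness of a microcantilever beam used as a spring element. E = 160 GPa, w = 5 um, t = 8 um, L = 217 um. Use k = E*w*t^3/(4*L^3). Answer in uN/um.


Step 1: Convert E to consistent units (1 GPa = 1000 uN/um^2).
E = 160 GPa = 160000 uN/um^2
Step 2: Compute t^3 = 8^3 = 512
Step 3: Compute L^3 = 217^3 = 10218313
Step 4: k = 160000 * 5 * 512 / (4 * 10218313)
k = 10.0212 uN/um


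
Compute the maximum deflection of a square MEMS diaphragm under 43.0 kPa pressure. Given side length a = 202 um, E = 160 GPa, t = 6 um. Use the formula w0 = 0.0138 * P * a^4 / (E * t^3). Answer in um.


Step 1: Convert pressure to compatible units (E is in GPa, so P in GPa).
P = 43.0 kPa = 43.0e-6 GPa
Step 2: Compute numerator: 0.0138 * P * a^4.
a^4 = 202^4 = 1664966416
numerator = 0.0138 * 43.0e-6 * 1664966416 = 9.8799e+02
Step 3: Compute denominator: E * t^3 = 160 * 6^3 = 34560
Step 4: w0 = numerator / denominator = 9.8799e+02 / 34560 = 0.0286 um


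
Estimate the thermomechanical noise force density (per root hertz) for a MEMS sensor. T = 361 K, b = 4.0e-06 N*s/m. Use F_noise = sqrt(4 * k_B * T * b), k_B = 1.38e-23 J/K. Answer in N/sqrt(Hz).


Step 1: Compute 4 * k_B * T * b
= 4 * 1.38e-23 * 361 * 4.0e-06
= 7.9709e-26 N^2/Hz
Step 2: F_noise = sqrt(7.9709e-26)
F_noise = 2.82e-13 N/sqrt(Hz)


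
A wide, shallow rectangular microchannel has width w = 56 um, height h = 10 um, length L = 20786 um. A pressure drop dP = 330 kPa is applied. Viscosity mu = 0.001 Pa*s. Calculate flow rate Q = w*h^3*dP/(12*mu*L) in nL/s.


Step 1: Convert all dimensions to SI (meters).
w = 56e-6 m, h = 10e-6 m, L = 20786e-6 m, dP = 330e3 Pa
Step 2: Q = w * h^3 * dP / (12 * mu * L)
Q = 56e-6 * (10e-6)^3 * 330e3 / (12 * 0.001 * 20786e-6) = 7.408833e-11 m^3/s
Step 3: Convert Q from m^3/s to nL/s (1 m^3 = 1e12 nL, so multiply by 1e12).
Q = 74.088 nL/s


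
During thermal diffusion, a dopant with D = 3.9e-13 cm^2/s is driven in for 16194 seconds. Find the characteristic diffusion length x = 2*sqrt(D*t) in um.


Step 1: Compute D*t = 3.9e-13 * 16194 = 6.31566e-09 cm^2
Step 2: sqrt(D*t) = 7.94711e-05 cm
Step 3: x = 2 * 7.94711e-05 cm = 1.589422e-04 cm
Step 4: Convert to um (1 cm = 1e4 um): x = 1.589 um


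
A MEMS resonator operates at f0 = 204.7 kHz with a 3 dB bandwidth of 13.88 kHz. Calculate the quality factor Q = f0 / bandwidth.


Step 1: Q = f0 / bandwidth
Step 2: Q = 204.7 / 13.88
Q = 14.7


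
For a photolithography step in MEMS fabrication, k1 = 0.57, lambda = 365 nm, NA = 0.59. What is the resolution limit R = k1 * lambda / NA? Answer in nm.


Step 1: Identify values: k1 = 0.57, lambda = 365 nm, NA = 0.59
Step 2: R = k1 * lambda / NA
R = 0.57 * 365 / 0.59
R = 352.6 nm


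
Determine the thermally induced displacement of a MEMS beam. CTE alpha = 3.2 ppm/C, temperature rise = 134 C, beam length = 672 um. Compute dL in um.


Step 1: Convert CTE: alpha = 3.2 ppm/C = 3.2e-6 /C
Step 2: dL = 3.2e-6 * 134 * 672
dL = 0.2882 um


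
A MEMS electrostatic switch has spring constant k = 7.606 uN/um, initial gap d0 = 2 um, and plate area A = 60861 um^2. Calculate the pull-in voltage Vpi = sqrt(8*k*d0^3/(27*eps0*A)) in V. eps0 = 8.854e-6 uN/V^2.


Step 1: Compute numerator: 8 * k * d0^3 = 8 * 7.606 * 2^3 = 486.784
Step 2: Compute denominator: 27 * eps0 * A = 27 * 8.854e-6 * 60861 = 14.549309
Step 3: Vpi = sqrt(486.784 / 14.549309)
Vpi = 5.78 V


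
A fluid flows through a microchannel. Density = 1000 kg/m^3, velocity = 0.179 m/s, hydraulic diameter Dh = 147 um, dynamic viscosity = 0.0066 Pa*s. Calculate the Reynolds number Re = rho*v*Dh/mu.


Step 1: Convert Dh to meters: Dh = 147e-6 m
Step 2: Re = rho * v * Dh / mu
Re = 1000 * 0.179 * 147e-6 / 0.0066
Re = 3.987


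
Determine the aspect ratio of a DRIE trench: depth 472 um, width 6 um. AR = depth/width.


Step 1: AR = depth / width
Step 2: AR = 472 / 6
AR = 78.7


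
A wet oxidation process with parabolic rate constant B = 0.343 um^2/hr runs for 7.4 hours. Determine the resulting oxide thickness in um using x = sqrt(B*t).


Step 1: Compute B*t = 0.343 * 7.4 = 2.5382
Step 2: x = sqrt(2.5382)
x = 1.593 um


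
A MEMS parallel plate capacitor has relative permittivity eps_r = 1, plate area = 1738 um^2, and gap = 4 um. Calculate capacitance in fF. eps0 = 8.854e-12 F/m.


Step 1: Convert area to m^2: A = 1738e-12 m^2
Step 2: Convert gap to m: d = 4e-6 m
Step 3: C = eps0 * eps_r * A / d
C = 8.854e-12 * 1 * 1738e-12 / 4e-6
Step 4: Convert to fF (multiply by 1e15).
C = 3.85 fF


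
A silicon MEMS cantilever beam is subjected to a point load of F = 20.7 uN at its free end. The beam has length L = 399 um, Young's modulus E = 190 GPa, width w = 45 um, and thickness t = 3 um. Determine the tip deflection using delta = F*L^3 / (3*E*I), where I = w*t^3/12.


Step 1: Calculate the second moment of area.
I = w * t^3 / 12 = 45 * 3^3 / 12 = 101.25 um^4
Step 2: Convert E to consistent units (1 GPa = 1000 uN/um^2).
E = 190 GPa = 190000 uN/um^2
Step 3: Calculate tip deflection.
delta = F * L^3 / (3 * E * I)
delta = 20.7 * 399^3 / (3 * 190000 * 101.25)
delta = 22.7834 um


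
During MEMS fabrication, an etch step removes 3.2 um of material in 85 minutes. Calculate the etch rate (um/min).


Step 1: Etch rate = depth / time
Step 2: rate = 3.2 / 85
rate = 0.038 um/min


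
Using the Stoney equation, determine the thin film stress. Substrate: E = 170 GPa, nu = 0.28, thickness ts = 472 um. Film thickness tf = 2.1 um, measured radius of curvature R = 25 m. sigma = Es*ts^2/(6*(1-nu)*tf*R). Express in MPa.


Step 1: Compute numerator: Es * ts^2 = 170 * 472^2 = 37873280 (GPa*um^2)
Step 2: Compute denominator (R in um): 6*(1-nu)*tf*R = 6*0.72*2.1*25e6 = 226800000.0 (um^2)
Step 3: sigma (GPa) = 37873280 / 226800000.0 = 1.6699e-01 GPa
Step 4: Convert to MPa (x1000): sigma = 167.0 MPa


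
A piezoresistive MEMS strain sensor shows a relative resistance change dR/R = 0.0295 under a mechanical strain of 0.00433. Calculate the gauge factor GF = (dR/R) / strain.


Step 1: Identify values.
dR/R = 0.0295, strain = 0.00433
Step 2: GF = (dR/R) / strain = 0.0295 / 0.00433
GF = 6.8


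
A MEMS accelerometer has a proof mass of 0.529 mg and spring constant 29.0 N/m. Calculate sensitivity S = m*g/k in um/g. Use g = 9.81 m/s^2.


Step 1: Convert mass: m = 0.529 mg = 5.29e-07 kg
Step 2: S = m * g / k = 5.29e-07 * 9.81 / 29.0
Step 3: S = 1.79e-07 m/g
Step 4: Convert to um/g: S = 0.179 um/g


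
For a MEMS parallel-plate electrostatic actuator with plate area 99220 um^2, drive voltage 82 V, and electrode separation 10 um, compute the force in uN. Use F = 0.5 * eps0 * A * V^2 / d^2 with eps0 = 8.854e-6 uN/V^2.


Step 1: Identify parameters.
eps0 = 8.854e-6 uN/V^2, A = 99220 um^2, V = 82 V, d = 10 um
Step 2: Compute V^2 = 82^2 = 6724
Step 3: Compute d^2 = 10^2 = 100
Step 4: F = 0.5 * 8.854e-6 * 99220 * 6724 / 100
F = 29.535 uN


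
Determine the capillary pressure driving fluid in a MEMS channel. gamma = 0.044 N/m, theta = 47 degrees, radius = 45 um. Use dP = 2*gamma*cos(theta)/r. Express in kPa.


Step 1: cos(47 deg) = 0.682
Step 2: Convert r to m: r = 45e-6 m
Step 3: dP = 2 * 0.044 * 0.682 / 45e-6 = 1333.7 Pa
Step 4: Convert Pa to kPa (divide by 1000).
dP = 1.33 kPa


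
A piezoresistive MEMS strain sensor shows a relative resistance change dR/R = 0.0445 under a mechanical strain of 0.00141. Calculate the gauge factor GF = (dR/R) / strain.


Step 1: Identify values.
dR/R = 0.0445, strain = 0.00141
Step 2: GF = (dR/R) / strain = 0.0445 / 0.00141
GF = 31.6


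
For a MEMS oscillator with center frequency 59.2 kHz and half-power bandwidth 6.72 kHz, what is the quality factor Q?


Step 1: Q = f0 / bandwidth
Step 2: Q = 59.2 / 6.72
Q = 8.8


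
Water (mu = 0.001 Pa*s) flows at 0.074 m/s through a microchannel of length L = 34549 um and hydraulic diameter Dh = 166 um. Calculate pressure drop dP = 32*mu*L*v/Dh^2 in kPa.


Step 1: Convert to SI: L = 34549e-6 m, Dh = 166e-6 m
Step 2: dP = 32 * 0.001 * 34549e-6 * 0.074 / (166e-6)^2
Step 3: dP = 2968.94 Pa
Step 4: Convert to kPa: dP = 2.97 kPa


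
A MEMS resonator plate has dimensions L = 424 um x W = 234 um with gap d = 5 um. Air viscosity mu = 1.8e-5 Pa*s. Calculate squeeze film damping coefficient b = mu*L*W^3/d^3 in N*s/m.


Step 1: Convert to SI.
L = 424e-6 m, W = 234e-6 m, d = 5e-6 m
Step 2: W^3 = (234e-6)^3 = 1.28e-11 m^3
Step 3: d^3 = (5e-6)^3 = 1.25e-16 m^3
Step 4: b = 1.8e-5 * 424e-6 * 1.28e-11 / 1.25e-16
b = 7.82e-04 N*s/m


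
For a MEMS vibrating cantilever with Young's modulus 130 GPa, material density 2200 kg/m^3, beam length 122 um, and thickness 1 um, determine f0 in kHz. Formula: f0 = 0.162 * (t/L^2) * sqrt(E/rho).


Step 1: Convert units to SI.
t_SI = 1e-6 m, L_SI = 122e-6 m
Step 2: Calculate sqrt(E/rho).
sqrt(130e9 / 2200) = 7687.06 m/s
Step 3: Compute f0.
f0 = 0.162 * 1e-6 / (122e-6)^2 * 7687.06 = 83667.3 Hz = 83.67 kHz


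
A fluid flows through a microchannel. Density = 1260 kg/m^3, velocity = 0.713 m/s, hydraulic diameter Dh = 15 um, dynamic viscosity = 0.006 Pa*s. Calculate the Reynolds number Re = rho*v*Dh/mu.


Step 1: Convert Dh to meters: Dh = 15e-6 m
Step 2: Re = rho * v * Dh / mu
Re = 1260 * 0.713 * 15e-6 / 0.006
Re = 2.246


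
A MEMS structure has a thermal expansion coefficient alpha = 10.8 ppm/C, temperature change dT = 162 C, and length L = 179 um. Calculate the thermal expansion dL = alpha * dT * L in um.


Step 1: Convert CTE: alpha = 10.8 ppm/C = 10.8e-6 /C
Step 2: dL = 10.8e-6 * 162 * 179
dL = 0.3132 um


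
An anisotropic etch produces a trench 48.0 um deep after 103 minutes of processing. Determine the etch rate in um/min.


Step 1: Etch rate = depth / time
Step 2: rate = 48.0 / 103
rate = 0.466 um/min


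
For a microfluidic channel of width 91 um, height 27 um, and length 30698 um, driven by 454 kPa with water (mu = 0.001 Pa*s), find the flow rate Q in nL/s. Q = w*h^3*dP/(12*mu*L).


Step 1: Convert all dimensions to SI (meters).
w = 91e-6 m, h = 27e-6 m, L = 30698e-6 m, dP = 454e3 Pa
Step 2: Q = w * h^3 * dP / (12 * mu * L)
Q = 91e-6 * (27e-6)^3 * 454e3 / (12 * 0.001 * 30698e-6) = 2.2074822e-09 m^3/s
Step 3: Convert Q from m^3/s to nL/s (1 m^3 = 1e12 nL, so multiply by 1e12).
Q = 2207.482 nL/s


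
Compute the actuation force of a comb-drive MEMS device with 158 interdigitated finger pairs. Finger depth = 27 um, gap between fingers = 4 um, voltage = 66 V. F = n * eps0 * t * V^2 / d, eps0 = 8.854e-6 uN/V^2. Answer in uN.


Step 1: Parameters: n=158, eps0=8.854e-6 uN/V^2, t=27 um, V=66 V, d=4 um
Step 2: V^2 = 4356
Step 3: F = 158 * 8.854e-6 * 27 * 4356 / 4
F = 41.133 uN


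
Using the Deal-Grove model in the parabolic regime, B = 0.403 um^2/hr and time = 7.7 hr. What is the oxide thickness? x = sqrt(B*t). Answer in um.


Step 1: Compute B*t = 0.403 * 7.7 = 3.1031
Step 2: x = sqrt(3.1031)
x = 1.762 um


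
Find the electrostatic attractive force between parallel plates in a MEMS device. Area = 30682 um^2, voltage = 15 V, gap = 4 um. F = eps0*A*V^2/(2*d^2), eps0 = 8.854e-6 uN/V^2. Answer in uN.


Step 1: Identify parameters.
eps0 = 8.854e-6 uN/V^2, A = 30682 um^2, V = 15 V, d = 4 um
Step 2: Compute V^2 = 15^2 = 225
Step 3: Compute d^2 = 4^2 = 16
Step 4: F = 0.5 * 8.854e-6 * 30682 * 225 / 16
F = 1.91 uN


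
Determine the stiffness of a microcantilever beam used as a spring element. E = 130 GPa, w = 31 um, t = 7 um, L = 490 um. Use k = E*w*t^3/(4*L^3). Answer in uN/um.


Step 1: Convert E to consistent units (1 GPa = 1000 uN/um^2).
E = 130 GPa = 130000 uN/um^2
Step 2: Compute t^3 = 7^3 = 343
Step 3: Compute L^3 = 490^3 = 117649000
Step 4: k = 130000 * 31 * 343 / (4 * 117649000)
k = 2.9373 uN/um


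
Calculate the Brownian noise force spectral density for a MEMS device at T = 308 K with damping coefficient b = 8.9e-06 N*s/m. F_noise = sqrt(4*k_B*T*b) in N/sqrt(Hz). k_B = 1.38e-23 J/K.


Step 1: Compute 4 * k_B * T * b
= 4 * 1.38e-23 * 308 * 8.9e-06
= 1.5131e-25 N^2/Hz
Step 2: F_noise = sqrt(1.5131e-25)
F_noise = 3.89e-13 N/sqrt(Hz)


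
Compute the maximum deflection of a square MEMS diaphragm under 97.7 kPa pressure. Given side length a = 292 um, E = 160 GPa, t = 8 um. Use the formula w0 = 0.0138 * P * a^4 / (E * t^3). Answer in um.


Step 1: Convert pressure to compatible units (E is in GPa, so P in GPa).
P = 97.7 kPa = 97.7e-6 GPa
Step 2: Compute numerator: 0.0138 * P * a^4.
a^4 = 292^4 = 7269949696
numerator = 0.0138 * 97.7e-6 * 7269949696 = 9.80178e+03
Step 3: Compute denominator: E * t^3 = 160 * 8^3 = 81920
Step 4: w0 = numerator / denominator = 9.80178e+03 / 81920 = 0.1197 um


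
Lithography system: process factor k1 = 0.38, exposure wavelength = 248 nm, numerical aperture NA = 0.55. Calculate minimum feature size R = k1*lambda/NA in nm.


Step 1: Identify values: k1 = 0.38, lambda = 248 nm, NA = 0.55
Step 2: R = k1 * lambda / NA
R = 0.38 * 248 / 0.55
R = 171.3 nm


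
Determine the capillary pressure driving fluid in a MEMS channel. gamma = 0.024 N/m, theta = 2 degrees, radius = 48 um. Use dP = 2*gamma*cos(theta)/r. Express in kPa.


Step 1: cos(2 deg) = 0.9994
Step 2: Convert r to m: r = 48e-6 m
Step 3: dP = 2 * 0.024 * 0.9994 / 48e-6 = 999.4 Pa
Step 4: Convert Pa to kPa (divide by 1000).
dP = 1.0 kPa


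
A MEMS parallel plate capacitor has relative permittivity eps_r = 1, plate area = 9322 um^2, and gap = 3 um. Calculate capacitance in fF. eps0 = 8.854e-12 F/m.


Step 1: Convert area to m^2: A = 9322e-12 m^2
Step 2: Convert gap to m: d = 3e-6 m
Step 3: C = eps0 * eps_r * A / d
C = 8.854e-12 * 1 * 9322e-12 / 3e-6
Step 4: Convert to fF (multiply by 1e15).
C = 27.51 fF


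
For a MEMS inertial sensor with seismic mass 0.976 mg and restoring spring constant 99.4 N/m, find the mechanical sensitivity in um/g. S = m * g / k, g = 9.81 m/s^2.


Step 1: Convert mass: m = 0.976 mg = 9.76e-07 kg
Step 2: S = m * g / k = 9.76e-07 * 9.81 / 99.4
Step 3: S = 9.63e-08 m/g
Step 4: Convert to um/g: S = 0.096 um/g


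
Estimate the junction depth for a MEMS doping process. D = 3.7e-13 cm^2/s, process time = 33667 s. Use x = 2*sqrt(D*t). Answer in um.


Step 1: Compute D*t = 3.7e-13 * 33667 = 1.245679e-08 cm^2
Step 2: sqrt(D*t) = 1.1161e-04 cm
Step 3: x = 2 * 1.1161e-04 cm = 2.2322e-04 cm
Step 4: Convert to um (1 cm = 1e4 um): x = 2.232 um


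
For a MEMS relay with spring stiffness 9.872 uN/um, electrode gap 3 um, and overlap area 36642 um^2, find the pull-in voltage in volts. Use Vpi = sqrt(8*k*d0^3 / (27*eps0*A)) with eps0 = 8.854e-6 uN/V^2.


Step 1: Compute numerator: 8 * k * d0^3 = 8 * 9.872 * 3^3 = 2132.352
Step 2: Compute denominator: 27 * eps0 * A = 27 * 8.854e-6 * 36642 = 8.759563
Step 3: Vpi = sqrt(2132.352 / 8.759563)
Vpi = 15.6 V


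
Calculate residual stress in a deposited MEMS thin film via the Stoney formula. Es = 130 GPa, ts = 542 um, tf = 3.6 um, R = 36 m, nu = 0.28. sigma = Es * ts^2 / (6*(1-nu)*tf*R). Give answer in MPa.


Step 1: Compute numerator: Es * ts^2 = 130 * 542^2 = 38189320 (GPa*um^2)
Step 2: Compute denominator (R in um): 6*(1-nu)*tf*R = 6*0.72*3.6*36e6 = 559872000.0 (um^2)
Step 3: sigma (GPa) = 38189320 / 559872000.0 = 6.8211e-02 GPa
Step 4: Convert to MPa (x1000): sigma = 68.2 MPa


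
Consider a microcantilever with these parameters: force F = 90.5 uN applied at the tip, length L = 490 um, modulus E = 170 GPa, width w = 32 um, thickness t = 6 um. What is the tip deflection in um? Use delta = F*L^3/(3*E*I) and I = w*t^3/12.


Step 1: Calculate the second moment of area.
I = w * t^3 / 12 = 32 * 6^3 / 12 = 576.0 um^4
Step 2: Convert E to consistent units (1 GPa = 1000 uN/um^2).
E = 170 GPa = 170000 uN/um^2
Step 3: Calculate tip deflection.
delta = F * L^3 / (3 * E * I)
delta = 90.5 * 490^3 / (3 * 170000 * 576.0)
delta = 36.2447 um


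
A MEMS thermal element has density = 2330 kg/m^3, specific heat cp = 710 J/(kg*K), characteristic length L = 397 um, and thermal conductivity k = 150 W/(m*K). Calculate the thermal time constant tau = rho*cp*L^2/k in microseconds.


Step 1: Convert L to m: L = 397e-6 m
Step 2: L^2 = (397e-6)^2 = 1.57609e-07 m^2
Step 3: tau = 2330 * 710 * 1.57609e-07 / 150 = 1.73821712e-03 s
Step 4: Convert to microseconds (multiply by 1e6).
tau = 1738.217 us


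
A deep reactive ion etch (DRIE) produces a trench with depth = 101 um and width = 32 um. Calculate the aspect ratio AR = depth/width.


Step 1: AR = depth / width
Step 2: AR = 101 / 32
AR = 3.2


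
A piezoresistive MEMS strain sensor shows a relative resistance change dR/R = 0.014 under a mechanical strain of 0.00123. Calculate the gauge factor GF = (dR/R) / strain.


Step 1: Identify values.
dR/R = 0.014, strain = 0.00123
Step 2: GF = (dR/R) / strain = 0.014 / 0.00123
GF = 11.4


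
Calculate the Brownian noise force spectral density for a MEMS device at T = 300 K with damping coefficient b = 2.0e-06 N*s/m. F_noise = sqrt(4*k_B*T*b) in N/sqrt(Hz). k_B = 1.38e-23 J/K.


Step 1: Compute 4 * k_B * T * b
= 4 * 1.38e-23 * 300 * 2.0e-06
= 3.3120e-26 N^2/Hz
Step 2: F_noise = sqrt(3.3120e-26)
F_noise = 1.82e-13 N/sqrt(Hz)


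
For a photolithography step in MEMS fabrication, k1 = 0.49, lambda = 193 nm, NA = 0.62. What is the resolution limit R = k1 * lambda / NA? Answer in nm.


Step 1: Identify values: k1 = 0.49, lambda = 193 nm, NA = 0.62
Step 2: R = k1 * lambda / NA
R = 0.49 * 193 / 0.62
R = 152.5 nm


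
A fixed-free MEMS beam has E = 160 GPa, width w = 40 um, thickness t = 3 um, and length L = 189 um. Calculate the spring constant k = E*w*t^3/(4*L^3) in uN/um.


Step 1: Convert E to consistent units (1 GPa = 1000 uN/um^2).
E = 160 GPa = 160000 uN/um^2
Step 2: Compute t^3 = 3^3 = 27
Step 3: Compute L^3 = 189^3 = 6751269
Step 4: k = 160000 * 40 * 27 / (4 * 6751269)
k = 6.3988 uN/um


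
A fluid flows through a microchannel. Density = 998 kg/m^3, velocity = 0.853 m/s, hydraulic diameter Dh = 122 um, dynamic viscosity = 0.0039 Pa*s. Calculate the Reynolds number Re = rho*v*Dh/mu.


Step 1: Convert Dh to meters: Dh = 122e-6 m
Step 2: Re = rho * v * Dh / mu
Re = 998 * 0.853 * 122e-6 / 0.0039
Re = 26.63


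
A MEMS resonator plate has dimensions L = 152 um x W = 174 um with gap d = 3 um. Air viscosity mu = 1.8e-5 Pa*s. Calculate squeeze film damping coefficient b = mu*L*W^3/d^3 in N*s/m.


Step 1: Convert to SI.
L = 152e-6 m, W = 174e-6 m, d = 3e-6 m
Step 2: W^3 = (174e-6)^3 = 5.27e-12 m^3
Step 3: d^3 = (3e-6)^3 = 2.70e-17 m^3
Step 4: b = 1.8e-5 * 152e-6 * 5.27e-12 / 2.70e-17
b = 5.34e-04 N*s/m


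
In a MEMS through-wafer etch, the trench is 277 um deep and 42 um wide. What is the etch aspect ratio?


Step 1: AR = depth / width
Step 2: AR = 277 / 42
AR = 6.6


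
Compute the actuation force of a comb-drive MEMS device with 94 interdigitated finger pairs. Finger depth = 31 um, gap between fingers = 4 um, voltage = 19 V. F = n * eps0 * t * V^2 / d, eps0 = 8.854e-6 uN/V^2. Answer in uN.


Step 1: Parameters: n=94, eps0=8.854e-6 uN/V^2, t=31 um, V=19 V, d=4 um
Step 2: V^2 = 361
Step 3: F = 94 * 8.854e-6 * 31 * 361 / 4
F = 2.329 uN


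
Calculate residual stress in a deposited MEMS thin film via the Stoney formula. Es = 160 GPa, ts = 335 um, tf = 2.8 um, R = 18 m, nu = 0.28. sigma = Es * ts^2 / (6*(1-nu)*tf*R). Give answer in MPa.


Step 1: Compute numerator: Es * ts^2 = 160 * 335^2 = 17956000 (GPa*um^2)
Step 2: Compute denominator (R in um): 6*(1-nu)*tf*R = 6*0.72*2.8*18e6 = 217728000.0 (um^2)
Step 3: sigma (GPa) = 17956000 / 217728000.0 = 8.247e-02 GPa
Step 4: Convert to MPa (x1000): sigma = 82.5 MPa


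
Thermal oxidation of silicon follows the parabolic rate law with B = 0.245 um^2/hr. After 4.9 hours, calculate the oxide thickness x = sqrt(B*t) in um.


Step 1: Compute B*t = 0.245 * 4.9 = 1.2005
Step 2: x = sqrt(1.2005)
x = 1.096 um


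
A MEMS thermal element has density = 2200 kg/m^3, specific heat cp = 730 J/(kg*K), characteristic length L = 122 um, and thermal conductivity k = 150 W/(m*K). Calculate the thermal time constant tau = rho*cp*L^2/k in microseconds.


Step 1: Convert L to m: L = 122e-6 m
Step 2: L^2 = (122e-6)^2 = 1.4884e-08 m^2
Step 3: tau = 2200 * 730 * 1.4884e-08 / 150 = 1.5935803e-04 s
Step 4: Convert to microseconds (multiply by 1e6).
tau = 159.358 us


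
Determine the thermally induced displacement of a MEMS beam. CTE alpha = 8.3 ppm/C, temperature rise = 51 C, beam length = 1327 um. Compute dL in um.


Step 1: Convert CTE: alpha = 8.3 ppm/C = 8.3e-6 /C
Step 2: dL = 8.3e-6 * 51 * 1327
dL = 0.5617 um


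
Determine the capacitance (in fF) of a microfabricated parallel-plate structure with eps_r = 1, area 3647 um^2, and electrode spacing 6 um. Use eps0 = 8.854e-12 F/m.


Step 1: Convert area to m^2: A = 3647e-12 m^2
Step 2: Convert gap to m: d = 6e-6 m
Step 3: C = eps0 * eps_r * A / d
C = 8.854e-12 * 1 * 3647e-12 / 6e-6
Step 4: Convert to fF (multiply by 1e15).
C = 5.38 fF


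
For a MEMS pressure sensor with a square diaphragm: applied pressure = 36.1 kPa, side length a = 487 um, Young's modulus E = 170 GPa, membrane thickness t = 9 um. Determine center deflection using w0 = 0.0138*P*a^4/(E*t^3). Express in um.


Step 1: Convert pressure to compatible units (E is in GPa, so P in GPa).
P = 36.1 kPa = 36.1e-6 GPa
Step 2: Compute numerator: 0.0138 * P * a^4.
a^4 = 487^4 = 56249134561
numerator = 0.0138 * 36.1e-6 * 56249134561 = 2.80222e+04
Step 3: Compute denominator: E * t^3 = 170 * 9^3 = 123930
Step 4: w0 = numerator / denominator = 2.80222e+04 / 123930 = 0.2261 um


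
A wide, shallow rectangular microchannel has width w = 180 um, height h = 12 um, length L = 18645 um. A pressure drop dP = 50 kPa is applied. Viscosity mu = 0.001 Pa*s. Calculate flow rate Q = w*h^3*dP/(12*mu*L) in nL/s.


Step 1: Convert all dimensions to SI (meters).
w = 180e-6 m, h = 12e-6 m, L = 18645e-6 m, dP = 50e3 Pa
Step 2: Q = w * h^3 * dP / (12 * mu * L)
Q = 180e-6 * (12e-6)^3 * 50e3 / (12 * 0.001 * 18645e-6) = 6.950925e-11 m^3/s
Step 3: Convert Q from m^3/s to nL/s (1 m^3 = 1e12 nL, so multiply by 1e12).
Q = 69.509 nL/s


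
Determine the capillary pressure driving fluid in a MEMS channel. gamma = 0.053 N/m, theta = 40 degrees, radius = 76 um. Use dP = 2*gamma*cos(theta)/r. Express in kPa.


Step 1: cos(40 deg) = 0.766
Step 2: Convert r to m: r = 76e-6 m
Step 3: dP = 2 * 0.053 * 0.766 / 76e-6 = 1068.4 Pa
Step 4: Convert Pa to kPa (divide by 1000).
dP = 1.07 kPa


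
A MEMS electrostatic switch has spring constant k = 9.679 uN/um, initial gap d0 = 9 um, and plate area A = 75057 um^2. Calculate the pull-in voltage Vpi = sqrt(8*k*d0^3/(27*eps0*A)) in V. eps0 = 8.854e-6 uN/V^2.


Step 1: Compute numerator: 8 * k * d0^3 = 8 * 9.679 * 9^3 = 56447.928
Step 2: Compute denominator: 27 * eps0 * A = 27 * 8.854e-6 * 75057 = 17.942976
Step 3: Vpi = sqrt(56447.928 / 17.942976)
Vpi = 56.09 V


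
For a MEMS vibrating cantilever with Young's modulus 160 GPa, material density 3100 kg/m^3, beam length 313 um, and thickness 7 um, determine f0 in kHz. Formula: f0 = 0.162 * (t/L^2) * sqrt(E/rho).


Step 1: Convert units to SI.
t_SI = 7e-6 m, L_SI = 313e-6 m
Step 2: Calculate sqrt(E/rho).
sqrt(160e9 / 3100) = 7184.21 m/s
Step 3: Compute f0.
f0 = 0.162 * 7e-6 / (313e-6)^2 * 7184.21 = 83157.9 Hz = 83.16 kHz


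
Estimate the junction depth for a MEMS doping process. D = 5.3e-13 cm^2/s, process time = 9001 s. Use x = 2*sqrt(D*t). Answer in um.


Step 1: Compute D*t = 5.3e-13 * 9001 = 4.77053e-09 cm^2
Step 2: sqrt(D*t) = 6.9069e-05 cm
Step 3: x = 2 * 6.9069e-05 cm = 1.38138e-04 cm
Step 4: Convert to um (1 cm = 1e4 um): x = 1.381 um


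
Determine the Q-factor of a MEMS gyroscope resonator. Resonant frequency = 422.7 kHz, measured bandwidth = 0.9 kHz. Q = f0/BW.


Step 1: Q = f0 / bandwidth
Step 2: Q = 422.7 / 0.9
Q = 469.7


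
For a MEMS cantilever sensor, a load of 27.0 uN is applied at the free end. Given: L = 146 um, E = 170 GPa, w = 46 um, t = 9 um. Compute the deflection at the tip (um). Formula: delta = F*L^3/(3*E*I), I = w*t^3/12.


Step 1: Calculate the second moment of area.
I = w * t^3 / 12 = 46 * 9^3 / 12 = 2794.5 um^4
Step 2: Convert E to consistent units (1 GPa = 1000 uN/um^2).
E = 170 GPa = 170000 uN/um^2
Step 3: Calculate tip deflection.
delta = F * L^3 / (3 * E * I)
delta = 27.0 * 146^3 / (3 * 170000 * 2794.5)
delta = 0.059 um


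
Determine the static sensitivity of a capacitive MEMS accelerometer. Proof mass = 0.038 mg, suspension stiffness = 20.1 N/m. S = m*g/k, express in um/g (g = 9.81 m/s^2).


Step 1: Convert mass: m = 0.038 mg = 3.80e-08 kg
Step 2: S = m * g / k = 3.80e-08 * 9.81 / 20.1
Step 3: S = 1.85e-08 m/g
Step 4: Convert to um/g: S = 0.019 um/g


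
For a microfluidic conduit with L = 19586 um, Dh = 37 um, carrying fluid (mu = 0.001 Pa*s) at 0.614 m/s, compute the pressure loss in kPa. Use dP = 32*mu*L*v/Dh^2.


Step 1: Convert to SI: L = 19586e-6 m, Dh = 37e-6 m
Step 2: dP = 32 * 0.001 * 19586e-6 * 0.614 / (37e-6)^2
Step 3: dP = 281099.87 Pa
Step 4: Convert to kPa: dP = 281.1 kPa


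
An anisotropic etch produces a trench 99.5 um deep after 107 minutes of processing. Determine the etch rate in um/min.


Step 1: Etch rate = depth / time
Step 2: rate = 99.5 / 107
rate = 0.93 um/min


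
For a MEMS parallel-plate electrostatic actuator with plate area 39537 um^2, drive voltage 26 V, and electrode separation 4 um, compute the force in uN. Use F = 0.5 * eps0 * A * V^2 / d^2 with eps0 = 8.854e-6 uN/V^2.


Step 1: Identify parameters.
eps0 = 8.854e-6 uN/V^2, A = 39537 um^2, V = 26 V, d = 4 um
Step 2: Compute V^2 = 26^2 = 676
Step 3: Compute d^2 = 4^2 = 16
Step 4: F = 0.5 * 8.854e-6 * 39537 * 676 / 16
F = 7.395 uN


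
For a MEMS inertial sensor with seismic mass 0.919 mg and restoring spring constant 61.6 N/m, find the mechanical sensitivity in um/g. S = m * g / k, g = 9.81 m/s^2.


Step 1: Convert mass: m = 0.919 mg = 9.19e-07 kg
Step 2: S = m * g / k = 9.19e-07 * 9.81 / 61.6
Step 3: S = 1.46e-07 m/g
Step 4: Convert to um/g: S = 0.146 um/g


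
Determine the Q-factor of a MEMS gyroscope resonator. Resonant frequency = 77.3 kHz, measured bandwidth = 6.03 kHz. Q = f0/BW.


Step 1: Q = f0 / bandwidth
Step 2: Q = 77.3 / 6.03
Q = 12.8


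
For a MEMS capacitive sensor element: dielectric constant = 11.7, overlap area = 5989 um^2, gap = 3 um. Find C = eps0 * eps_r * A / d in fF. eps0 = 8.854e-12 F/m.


Step 1: Convert area to m^2: A = 5989e-12 m^2
Step 2: Convert gap to m: d = 3e-6 m
Step 3: C = eps0 * eps_r * A / d
C = 8.854e-12 * 11.7 * 5989e-12 / 3e-6
Step 4: Convert to fF (multiply by 1e15).
C = 206.8 fF


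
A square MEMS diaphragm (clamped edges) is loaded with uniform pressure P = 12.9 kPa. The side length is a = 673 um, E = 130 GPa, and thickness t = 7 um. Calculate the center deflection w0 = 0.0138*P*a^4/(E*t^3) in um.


Step 1: Convert pressure to compatible units (E is in GPa, so P in GPa).
P = 12.9 kPa = 12.9e-6 GPa
Step 2: Compute numerator: 0.0138 * P * a^4.
a^4 = 673^4 = 205144679041
numerator = 0.0138 * 12.9e-6 * 205144679041 = 3.652e+04
Step 3: Compute denominator: E * t^3 = 130 * 7^3 = 44590
Step 4: w0 = numerator / denominator = 3.652e+04 / 44590 = 0.819 um


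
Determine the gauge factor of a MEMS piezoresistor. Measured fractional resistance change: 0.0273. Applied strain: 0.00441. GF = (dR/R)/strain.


Step 1: Identify values.
dR/R = 0.0273, strain = 0.00441
Step 2: GF = (dR/R) / strain = 0.0273 / 0.00441
GF = 6.2


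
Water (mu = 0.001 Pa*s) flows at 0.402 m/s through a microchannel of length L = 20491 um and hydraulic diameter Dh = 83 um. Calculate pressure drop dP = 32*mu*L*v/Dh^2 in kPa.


Step 1: Convert to SI: L = 20491e-6 m, Dh = 83e-6 m
Step 2: dP = 32 * 0.001 * 20491e-6 * 0.402 / (83e-6)^2
Step 3: dP = 38263.35 Pa
Step 4: Convert to kPa: dP = 38.26 kPa


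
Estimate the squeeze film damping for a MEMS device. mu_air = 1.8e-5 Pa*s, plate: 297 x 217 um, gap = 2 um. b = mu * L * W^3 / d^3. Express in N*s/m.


Step 1: Convert to SI.
L = 297e-6 m, W = 217e-6 m, d = 2e-6 m
Step 2: W^3 = (217e-6)^3 = 1.02e-11 m^3
Step 3: d^3 = (2e-6)^3 = 8.00e-18 m^3
Step 4: b = 1.8e-5 * 297e-6 * 1.02e-11 / 8.00e-18
b = 6.83e-03 N*s/m


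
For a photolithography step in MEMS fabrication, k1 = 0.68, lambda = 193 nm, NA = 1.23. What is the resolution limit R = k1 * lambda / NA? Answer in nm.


Step 1: Identify values: k1 = 0.68, lambda = 193 nm, NA = 1.23
Step 2: R = k1 * lambda / NA
R = 0.68 * 193 / 1.23
R = 106.7 nm


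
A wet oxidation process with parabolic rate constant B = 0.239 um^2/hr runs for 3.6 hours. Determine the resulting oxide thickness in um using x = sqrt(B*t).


Step 1: Compute B*t = 0.239 * 3.6 = 0.8604
Step 2: x = sqrt(0.8604)
x = 0.928 um


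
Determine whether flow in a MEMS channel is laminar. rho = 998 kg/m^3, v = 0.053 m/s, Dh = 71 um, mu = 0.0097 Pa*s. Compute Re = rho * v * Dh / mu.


Step 1: Convert Dh to meters: Dh = 71e-6 m
Step 2: Re = rho * v * Dh / mu
Re = 998 * 0.053 * 71e-6 / 0.0097
Re = 0.387
Since Re = 0.387 is below ~2300, the flow is laminar.


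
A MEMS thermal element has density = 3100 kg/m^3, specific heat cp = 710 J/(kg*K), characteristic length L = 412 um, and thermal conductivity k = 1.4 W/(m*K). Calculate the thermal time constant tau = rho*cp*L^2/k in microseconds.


Step 1: Convert L to m: L = 412e-6 m
Step 2: L^2 = (412e-6)^2 = 1.69744e-07 m^2
Step 3: tau = 3100 * 710 * 1.69744e-07 / 1.4 = 2.6686181714e-01 s
Step 4: Convert to microseconds (multiply by 1e6).
tau = 266861.817 us
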